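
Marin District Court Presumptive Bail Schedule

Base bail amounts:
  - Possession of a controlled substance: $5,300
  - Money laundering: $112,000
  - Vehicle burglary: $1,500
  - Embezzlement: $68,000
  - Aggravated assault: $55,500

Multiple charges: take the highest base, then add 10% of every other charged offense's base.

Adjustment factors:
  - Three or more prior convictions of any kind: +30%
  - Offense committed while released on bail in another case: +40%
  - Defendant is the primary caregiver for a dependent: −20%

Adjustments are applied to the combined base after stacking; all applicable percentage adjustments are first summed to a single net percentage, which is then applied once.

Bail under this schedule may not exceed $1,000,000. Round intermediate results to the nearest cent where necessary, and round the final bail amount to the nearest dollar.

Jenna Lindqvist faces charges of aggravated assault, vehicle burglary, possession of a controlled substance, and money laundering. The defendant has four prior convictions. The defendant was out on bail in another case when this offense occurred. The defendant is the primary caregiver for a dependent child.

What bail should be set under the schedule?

$177,345

Base amounts from the schedule: aggravated assault $55,500; vehicle burglary $1,500; possession of a controlled substance $5,300; money laundering $112,000.
Stacking rule: highest base plus 10% of each additional charge. Highest is money laundering at $112,000. Additional: $55,500 × 10% = $5,550; $1,500 × 10% = $150; $5,300 × 10% = $530. Combined base = $112,000 + $6,230 = $118,230.
Net percentage adjustment: +30% +40% −20% = +50%. $118,230 × 1.5 = $177,345.
$177,345 is within the $1,000,000 maximum.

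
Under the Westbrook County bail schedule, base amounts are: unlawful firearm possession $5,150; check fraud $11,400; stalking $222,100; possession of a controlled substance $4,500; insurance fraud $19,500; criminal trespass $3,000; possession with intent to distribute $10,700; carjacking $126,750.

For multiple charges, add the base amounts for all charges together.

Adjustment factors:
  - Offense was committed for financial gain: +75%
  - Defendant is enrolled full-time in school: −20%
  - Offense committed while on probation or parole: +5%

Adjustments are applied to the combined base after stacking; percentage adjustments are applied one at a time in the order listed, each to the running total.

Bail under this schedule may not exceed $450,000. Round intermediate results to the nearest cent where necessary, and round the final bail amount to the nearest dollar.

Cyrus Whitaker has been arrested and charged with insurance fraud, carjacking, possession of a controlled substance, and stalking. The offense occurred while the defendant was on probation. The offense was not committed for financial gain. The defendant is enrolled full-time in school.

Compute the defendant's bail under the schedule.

Base amounts from the schedule: insurance fraud $19,500; carjacking $126,750; possession of a controlled substance $4,500; stalking $222,100.
Stacking rule: sum of all bases. $19,500 + $126,750 + $4,500 + $222,100 = $372,850.
Defendant is enrolled full-time in school (−20%): $372,850 × 0.8 = $298,280.
Offense committed while on probation or parole (+5%): $298,280 × 1.05 = $313,194.
$313,194 is within the $450,000 maximum.

$313,194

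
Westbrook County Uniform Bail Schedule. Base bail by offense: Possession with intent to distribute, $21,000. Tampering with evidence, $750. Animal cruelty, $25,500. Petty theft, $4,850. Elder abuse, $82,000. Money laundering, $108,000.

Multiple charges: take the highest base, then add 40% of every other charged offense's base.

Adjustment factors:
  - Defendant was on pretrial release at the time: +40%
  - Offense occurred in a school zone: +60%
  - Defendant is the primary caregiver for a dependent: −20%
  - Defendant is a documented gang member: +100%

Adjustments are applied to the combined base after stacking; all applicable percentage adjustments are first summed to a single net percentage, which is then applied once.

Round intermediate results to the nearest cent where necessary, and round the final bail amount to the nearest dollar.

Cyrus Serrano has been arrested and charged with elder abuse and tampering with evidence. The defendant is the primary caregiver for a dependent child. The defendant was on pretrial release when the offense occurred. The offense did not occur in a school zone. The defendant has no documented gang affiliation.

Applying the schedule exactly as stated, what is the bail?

$98,760

Base amounts from the schedule: elder abuse $82,000; tampering with evidence $750.
Stacking rule: highest base plus 40% of each additional charge. Highest is elder abuse at $82,000. Additional: $750 × 40% = $300. Combined base = $82,000 + $300 = $82,300.
Net percentage adjustment: +40% −20% = +20%. $82,300 × 1.2 = $98,760.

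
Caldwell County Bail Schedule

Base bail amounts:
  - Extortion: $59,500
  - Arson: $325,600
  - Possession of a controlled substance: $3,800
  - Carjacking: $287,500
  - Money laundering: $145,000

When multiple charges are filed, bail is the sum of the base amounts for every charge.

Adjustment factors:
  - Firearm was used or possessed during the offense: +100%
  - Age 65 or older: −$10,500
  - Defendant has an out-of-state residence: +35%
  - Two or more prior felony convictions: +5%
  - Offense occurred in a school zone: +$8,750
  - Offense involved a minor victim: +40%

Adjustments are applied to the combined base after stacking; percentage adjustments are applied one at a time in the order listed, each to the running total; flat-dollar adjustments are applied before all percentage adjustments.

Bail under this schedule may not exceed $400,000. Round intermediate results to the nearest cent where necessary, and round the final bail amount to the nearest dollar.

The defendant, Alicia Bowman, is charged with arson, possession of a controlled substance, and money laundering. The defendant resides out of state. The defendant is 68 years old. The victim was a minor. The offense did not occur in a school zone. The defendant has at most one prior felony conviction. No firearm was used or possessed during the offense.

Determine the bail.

$400,000

Base amounts from the schedule: arson $325,600; possession of a controlled substance $3,800; money laundering $145,000.
Stacking rule: sum of all bases. $325,600 + $3,800 + $145,000 = $474,400.
Age 65 or older (−$10,500 flat): $474,400 − $10,500 = $463,900.
Defendant has an out-of-state residence (+35%): $463,900 × 1.35 = $626,265.
Offense involved a minor victim (+40%): $626,265 × 1.4 = $876,771.
Result $876,771 exceeds the maximum of $400,000; bail is capped at $400,000.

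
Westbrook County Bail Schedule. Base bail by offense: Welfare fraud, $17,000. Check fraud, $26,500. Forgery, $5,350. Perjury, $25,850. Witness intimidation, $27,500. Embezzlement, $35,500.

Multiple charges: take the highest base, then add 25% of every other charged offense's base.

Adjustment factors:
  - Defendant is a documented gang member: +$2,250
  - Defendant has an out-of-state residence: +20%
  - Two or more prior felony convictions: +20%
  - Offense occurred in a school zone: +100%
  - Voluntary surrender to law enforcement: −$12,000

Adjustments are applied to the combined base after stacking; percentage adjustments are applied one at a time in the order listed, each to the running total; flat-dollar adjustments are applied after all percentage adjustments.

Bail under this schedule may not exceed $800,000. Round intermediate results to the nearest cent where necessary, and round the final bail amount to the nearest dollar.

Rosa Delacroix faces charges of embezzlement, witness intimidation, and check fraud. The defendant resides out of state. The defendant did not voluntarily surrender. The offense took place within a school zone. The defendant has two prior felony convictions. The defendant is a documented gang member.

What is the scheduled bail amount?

$143,370

Base amounts from the schedule: embezzlement $35,500; witness intimidation $27,500; check fraud $26,500.
Stacking rule: highest base plus 25% of each additional charge. Highest is embezzlement at $35,500. Additional: $27,500 × 25% = $6,875; $26,500 × 25% = $6,625. Combined base = $35,500 + $13,500 = $49,000.
Defendant has an out-of-state residence (+20%): $49,000 × 1.2 = $58,800.
Two or more prior felony convictions (+20%): $58,800 × 1.2 = $70,560.
Offense occurred in a school zone (+100%): $70,560 × 2 = $141,120.
Defendant is a documented gang member (+$2,250 flat): $141,120 + $2,250 = $143,370.
$143,370 is within the $800,000 maximum.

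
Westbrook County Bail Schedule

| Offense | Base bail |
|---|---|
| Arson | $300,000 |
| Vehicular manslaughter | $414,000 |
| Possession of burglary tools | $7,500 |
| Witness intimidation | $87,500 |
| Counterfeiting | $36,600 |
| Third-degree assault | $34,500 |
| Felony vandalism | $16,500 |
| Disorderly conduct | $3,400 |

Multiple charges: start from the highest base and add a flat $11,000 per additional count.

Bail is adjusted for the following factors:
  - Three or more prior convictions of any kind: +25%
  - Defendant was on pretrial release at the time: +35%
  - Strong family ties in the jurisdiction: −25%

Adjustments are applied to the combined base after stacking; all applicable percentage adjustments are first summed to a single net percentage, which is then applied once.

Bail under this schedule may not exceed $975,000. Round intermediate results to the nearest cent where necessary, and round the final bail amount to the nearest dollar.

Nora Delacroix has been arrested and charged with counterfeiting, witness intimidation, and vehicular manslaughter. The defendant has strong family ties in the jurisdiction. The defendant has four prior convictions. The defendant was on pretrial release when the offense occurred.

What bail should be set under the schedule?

Base amounts from the schedule: counterfeiting $36,600; witness intimidation $87,500; vehicular manslaughter $414,000.
Stacking rule: highest base plus $11,000 per additional charge. Highest is vehicular manslaughter at $414,000; 2 additional charges → +$22,000. Combined base = $436,000.
Net percentage adjustment: +25% +35% −25% = +35%. $436,000 × 1.35 = $588,600.
$588,600 is within the $975,000 maximum.

$588,600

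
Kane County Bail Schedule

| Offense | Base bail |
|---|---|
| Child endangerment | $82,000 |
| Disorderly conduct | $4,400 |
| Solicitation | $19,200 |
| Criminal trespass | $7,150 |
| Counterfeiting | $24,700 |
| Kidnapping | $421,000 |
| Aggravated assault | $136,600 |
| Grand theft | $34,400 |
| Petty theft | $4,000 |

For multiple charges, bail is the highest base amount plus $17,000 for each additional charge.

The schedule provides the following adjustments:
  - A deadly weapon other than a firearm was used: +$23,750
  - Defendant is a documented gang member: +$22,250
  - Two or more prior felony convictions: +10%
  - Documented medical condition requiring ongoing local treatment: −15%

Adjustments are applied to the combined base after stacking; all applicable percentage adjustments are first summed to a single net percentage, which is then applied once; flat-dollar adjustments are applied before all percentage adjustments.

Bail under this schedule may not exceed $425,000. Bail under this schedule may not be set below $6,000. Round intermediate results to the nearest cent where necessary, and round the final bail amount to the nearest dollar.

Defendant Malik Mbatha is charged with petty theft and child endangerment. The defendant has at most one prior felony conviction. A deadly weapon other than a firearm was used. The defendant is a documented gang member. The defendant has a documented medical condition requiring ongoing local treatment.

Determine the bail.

$123,250

Base amounts from the schedule: petty theft $4,000; child endangerment $82,000.
Stacking rule: highest base plus $17,000 per additional charge. Highest is child endangerment at $82,000; 1 additional charge → +$17,000. Combined base = $99,000.
A deadly weapon other than a firearm was used (+$23,750 flat): $99,000 + $23,750 = $122,750.
Defendant is a documented gang member (+$22,250 flat): $122,750 + $22,250 = $145,000.
Documented medical condition requiring ongoing local treatment (−15%): $145,000 × 0.85 = $123,250.
$123,250 is within the $425,000 maximum.
$123,250 is at or above the $6,000 minimum.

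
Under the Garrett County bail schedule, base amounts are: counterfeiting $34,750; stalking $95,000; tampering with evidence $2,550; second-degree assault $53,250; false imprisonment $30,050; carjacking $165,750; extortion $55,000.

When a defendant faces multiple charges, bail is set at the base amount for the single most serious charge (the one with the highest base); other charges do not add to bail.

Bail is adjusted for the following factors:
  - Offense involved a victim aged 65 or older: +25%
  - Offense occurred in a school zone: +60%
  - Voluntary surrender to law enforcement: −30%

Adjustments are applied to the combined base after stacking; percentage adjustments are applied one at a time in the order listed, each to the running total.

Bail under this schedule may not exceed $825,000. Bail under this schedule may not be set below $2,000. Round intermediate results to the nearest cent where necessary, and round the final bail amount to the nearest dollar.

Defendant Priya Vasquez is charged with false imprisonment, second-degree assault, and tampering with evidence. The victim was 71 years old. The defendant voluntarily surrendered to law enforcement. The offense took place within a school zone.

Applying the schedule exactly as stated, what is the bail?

Base amounts from the schedule: false imprisonment $30,050; second-degree assault $53,250; tampering with evidence $2,550.
Stacking rule: use the highest base only. Highest is second-degree assault at $53,250. Combined base = $53,250.
Offense involved a victim aged 65 or older (+25%): $53,250 × 1.25 = $66,562.50.
Offense occurred in a school zone (+60%): $66,562.50 × 1.6 = $106,500.
Voluntary surrender to law enforcement (−30%): $106,500 × 0.7 = $74,550.
$74,550 is within the $825,000 maximum.
$74,550 is at or above the $2,000 minimum.

$74,550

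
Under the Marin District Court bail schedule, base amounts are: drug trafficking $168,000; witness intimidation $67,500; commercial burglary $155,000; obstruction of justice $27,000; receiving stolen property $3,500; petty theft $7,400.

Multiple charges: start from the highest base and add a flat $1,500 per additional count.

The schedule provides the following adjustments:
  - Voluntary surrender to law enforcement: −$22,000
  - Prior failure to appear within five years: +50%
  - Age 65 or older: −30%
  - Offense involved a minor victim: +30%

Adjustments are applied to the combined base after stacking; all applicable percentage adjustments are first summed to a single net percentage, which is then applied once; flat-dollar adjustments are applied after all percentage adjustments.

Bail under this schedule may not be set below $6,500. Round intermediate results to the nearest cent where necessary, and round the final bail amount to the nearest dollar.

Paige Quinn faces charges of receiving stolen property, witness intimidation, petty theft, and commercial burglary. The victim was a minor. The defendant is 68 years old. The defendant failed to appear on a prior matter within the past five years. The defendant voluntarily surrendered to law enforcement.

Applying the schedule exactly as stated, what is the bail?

Base amounts from the schedule: receiving stolen property $3,500; witness intimidation $67,500; petty theft $7,400; commercial burglary $155,000.
Stacking rule: highest base plus $1,500 per additional charge. Highest is commercial burglary at $155,000; 3 additional charges → +$4,500. Combined base = $159,500.
Net percentage adjustment: +50% −30% +30% = +50%. $159,500 × 1.5 = $239,250.
Voluntary surrender to law enforcement (−$22,000 flat): $239,250 − $22,000 = $217,250.
$217,250 is at or above the $6,500 minimum.

$217,250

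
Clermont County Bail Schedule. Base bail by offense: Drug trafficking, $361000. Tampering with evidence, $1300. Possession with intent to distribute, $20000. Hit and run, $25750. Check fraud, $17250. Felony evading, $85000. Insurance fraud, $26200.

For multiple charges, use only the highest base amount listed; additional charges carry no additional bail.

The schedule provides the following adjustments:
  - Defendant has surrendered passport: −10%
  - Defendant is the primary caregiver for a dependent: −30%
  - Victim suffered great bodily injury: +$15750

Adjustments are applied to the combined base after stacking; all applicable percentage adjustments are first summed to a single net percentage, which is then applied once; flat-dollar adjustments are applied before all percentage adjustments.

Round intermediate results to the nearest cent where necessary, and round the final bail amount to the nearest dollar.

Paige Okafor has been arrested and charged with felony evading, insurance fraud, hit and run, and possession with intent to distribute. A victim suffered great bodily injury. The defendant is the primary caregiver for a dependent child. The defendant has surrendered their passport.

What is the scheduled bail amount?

Base amounts from the schedule: felony evading $85000; insurance fraud $26200; hit and run $25750; possession with intent to distribute $20000.
Stacking rule: use the highest base only. Highest is felony evading at $85000. Combined base = $85000.
Victim suffered great bodily injury (+$15750 flat): $85000 + $15750 = $100750.
Net percentage adjustment: −10% −30% = −40%. $100750 × 0.6 = $60450.

$60450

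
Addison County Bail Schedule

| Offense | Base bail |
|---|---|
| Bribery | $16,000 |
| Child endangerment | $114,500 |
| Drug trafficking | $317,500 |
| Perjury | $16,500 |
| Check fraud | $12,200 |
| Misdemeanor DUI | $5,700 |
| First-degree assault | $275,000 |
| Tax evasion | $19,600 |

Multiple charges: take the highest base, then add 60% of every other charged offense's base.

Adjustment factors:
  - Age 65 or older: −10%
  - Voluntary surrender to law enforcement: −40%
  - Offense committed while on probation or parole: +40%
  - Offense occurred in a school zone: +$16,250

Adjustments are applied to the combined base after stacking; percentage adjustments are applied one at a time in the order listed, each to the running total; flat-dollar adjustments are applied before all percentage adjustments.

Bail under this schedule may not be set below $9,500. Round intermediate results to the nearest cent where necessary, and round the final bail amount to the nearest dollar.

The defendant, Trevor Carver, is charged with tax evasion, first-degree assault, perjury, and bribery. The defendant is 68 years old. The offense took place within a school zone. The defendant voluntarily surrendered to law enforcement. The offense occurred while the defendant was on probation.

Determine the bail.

Base amounts from the schedule: tax evasion $19,600; first-degree assault $275,000; perjury $16,500; bribery $16,000.
Stacking rule: highest base plus 60% of each additional charge. Highest is first-degree assault at $275,000. Additional: $19,600 × 60% = $11,760; $16,500 × 60% = $9,900; $16,000 × 60% = $9,600. Combined base = $275,000 + $31,260 = $306,260.
Offense occurred in a school zone (+$16,250 flat): $306,260 + $16,250 = $322,510.
Age 65 or older (−10%): $322,510 × 0.9 = $290,259.
Voluntary surrender to law enforcement (−40%): $290,259 × 0.6 = $174,155.40.
Offense committed while on probation or parole (+40%): $174,155.40 × 1.4 = $243,817.56.
$243,817.56 is at or above the $9,500 minimum.
Rounded to the nearest dollar: $243,818.

$243,818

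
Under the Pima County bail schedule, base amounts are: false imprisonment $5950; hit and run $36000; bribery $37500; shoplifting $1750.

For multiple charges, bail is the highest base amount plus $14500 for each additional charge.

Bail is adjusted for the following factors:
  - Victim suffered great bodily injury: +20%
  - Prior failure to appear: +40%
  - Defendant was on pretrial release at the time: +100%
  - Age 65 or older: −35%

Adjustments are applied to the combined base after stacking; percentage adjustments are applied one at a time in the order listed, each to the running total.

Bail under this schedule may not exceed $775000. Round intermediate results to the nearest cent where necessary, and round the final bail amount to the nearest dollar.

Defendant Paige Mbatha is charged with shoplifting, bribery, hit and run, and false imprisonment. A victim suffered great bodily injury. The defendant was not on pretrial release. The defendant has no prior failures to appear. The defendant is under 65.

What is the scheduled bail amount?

Base amounts from the schedule: shoplifting $1750; bribery $37500; hit and run $36000; false imprisonment $5950.
Stacking rule: highest base plus $14500 per additional charge. Highest is bribery at $37500; 3 additional charges → +$43500. Combined base = $81000.
Victim suffered great bodily injury (+20%): $81000 × 1.2 = $97200.
$97200 is within the $775000 maximum.

$97200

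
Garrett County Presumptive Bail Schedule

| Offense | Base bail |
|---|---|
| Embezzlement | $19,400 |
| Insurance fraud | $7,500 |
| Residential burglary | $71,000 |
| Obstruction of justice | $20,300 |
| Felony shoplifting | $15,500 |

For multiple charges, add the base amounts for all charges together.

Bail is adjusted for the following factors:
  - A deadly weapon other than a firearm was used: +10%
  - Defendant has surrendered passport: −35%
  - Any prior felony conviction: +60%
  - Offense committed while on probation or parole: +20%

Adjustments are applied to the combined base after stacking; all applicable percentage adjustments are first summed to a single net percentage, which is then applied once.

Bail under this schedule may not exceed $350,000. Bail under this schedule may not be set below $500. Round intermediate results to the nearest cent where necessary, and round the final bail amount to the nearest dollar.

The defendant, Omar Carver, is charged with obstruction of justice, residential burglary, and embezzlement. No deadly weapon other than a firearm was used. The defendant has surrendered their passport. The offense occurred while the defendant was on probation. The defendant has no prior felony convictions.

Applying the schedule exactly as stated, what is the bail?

Base amounts from the schedule: obstruction of justice $20,300; residential burglary $71,000; embezzlement $19,400.
Stacking rule: sum of all bases. $20,300 + $71,000 + $19,400 = $110,700.
Net percentage adjustment: −35% +20% = −15%. $110,700 × 0.85 = $94,095.
$94,095 is within the $350,000 maximum.
$94,095 is at or above the $500 minimum.

$94,095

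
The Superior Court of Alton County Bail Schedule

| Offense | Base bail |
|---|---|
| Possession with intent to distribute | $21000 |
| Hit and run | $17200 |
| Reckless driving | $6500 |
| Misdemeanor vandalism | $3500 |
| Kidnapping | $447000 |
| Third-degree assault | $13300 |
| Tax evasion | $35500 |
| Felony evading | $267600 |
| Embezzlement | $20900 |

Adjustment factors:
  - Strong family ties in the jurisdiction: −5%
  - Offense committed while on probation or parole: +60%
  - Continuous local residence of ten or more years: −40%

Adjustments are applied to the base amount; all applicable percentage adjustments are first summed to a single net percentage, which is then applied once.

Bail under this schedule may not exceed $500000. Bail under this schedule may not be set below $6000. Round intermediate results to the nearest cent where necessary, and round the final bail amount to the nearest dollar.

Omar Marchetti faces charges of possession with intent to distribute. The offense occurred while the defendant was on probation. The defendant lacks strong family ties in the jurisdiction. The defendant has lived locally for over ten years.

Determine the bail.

Base amounts from the schedule: possession with intent to distribute $21000.
Single charge. Combined base = $21000.
Net percentage adjustment: +60% −40% = +20%. $21000 × 1.2 = $25200.
$25200 is within the $500000 maximum.
$25200 is at or above the $6000 minimum.

$25200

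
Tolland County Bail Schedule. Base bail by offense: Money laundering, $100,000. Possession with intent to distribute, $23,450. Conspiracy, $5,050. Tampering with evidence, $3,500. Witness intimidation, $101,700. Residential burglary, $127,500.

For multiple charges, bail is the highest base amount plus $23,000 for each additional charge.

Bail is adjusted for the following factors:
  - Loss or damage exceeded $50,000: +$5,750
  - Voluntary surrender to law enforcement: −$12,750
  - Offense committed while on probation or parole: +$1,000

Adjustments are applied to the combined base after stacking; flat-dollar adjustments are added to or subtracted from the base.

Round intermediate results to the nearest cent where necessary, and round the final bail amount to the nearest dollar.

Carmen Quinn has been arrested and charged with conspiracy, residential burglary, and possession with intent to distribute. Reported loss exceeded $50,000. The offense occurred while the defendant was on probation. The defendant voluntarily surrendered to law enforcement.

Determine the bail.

Base amounts from the schedule: conspiracy $5,050; residential burglary $127,500; possession with intent to distribute $23,450.
Stacking rule: highest base plus $23,000 per additional charge. Highest is residential burglary at $127,500; 2 additional charges → +$46,000. Combined base = $173,500.
Loss or damage exceeded $50,000 (+$5,750 flat): $173,500 + $5,750 = $179,250.
Voluntary surrender to law enforcement (−$12,750 flat): $179,250 − $12,750 = $166,500.
Offense committed while on probation or parole (+$1,000 flat): $166,500 + $1,000 = $167,500.

$167,500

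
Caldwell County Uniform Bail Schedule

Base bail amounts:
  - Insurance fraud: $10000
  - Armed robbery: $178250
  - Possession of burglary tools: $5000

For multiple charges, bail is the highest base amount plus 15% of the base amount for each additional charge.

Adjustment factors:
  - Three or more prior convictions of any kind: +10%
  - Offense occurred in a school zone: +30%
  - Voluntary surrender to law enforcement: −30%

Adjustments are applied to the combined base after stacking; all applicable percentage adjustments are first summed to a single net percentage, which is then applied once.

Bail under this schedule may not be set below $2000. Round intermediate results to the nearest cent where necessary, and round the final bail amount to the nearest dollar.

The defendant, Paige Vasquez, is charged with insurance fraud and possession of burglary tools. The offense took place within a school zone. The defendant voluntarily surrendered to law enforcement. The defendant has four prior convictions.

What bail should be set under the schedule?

$11825

Base amounts from the schedule: insurance fraud $10000; possession of burglary tools $5000.
Stacking rule: highest base plus 15% of each additional charge. Highest is insurance fraud at $10000. Additional: $5000 × 15% = $750. Combined base = $10000 + $750 = $10750.
Net percentage adjustment: +10% +30% −30% = +10%. $10750 × 1.1 = $11825.
$11825 is at or above the $2000 minimum.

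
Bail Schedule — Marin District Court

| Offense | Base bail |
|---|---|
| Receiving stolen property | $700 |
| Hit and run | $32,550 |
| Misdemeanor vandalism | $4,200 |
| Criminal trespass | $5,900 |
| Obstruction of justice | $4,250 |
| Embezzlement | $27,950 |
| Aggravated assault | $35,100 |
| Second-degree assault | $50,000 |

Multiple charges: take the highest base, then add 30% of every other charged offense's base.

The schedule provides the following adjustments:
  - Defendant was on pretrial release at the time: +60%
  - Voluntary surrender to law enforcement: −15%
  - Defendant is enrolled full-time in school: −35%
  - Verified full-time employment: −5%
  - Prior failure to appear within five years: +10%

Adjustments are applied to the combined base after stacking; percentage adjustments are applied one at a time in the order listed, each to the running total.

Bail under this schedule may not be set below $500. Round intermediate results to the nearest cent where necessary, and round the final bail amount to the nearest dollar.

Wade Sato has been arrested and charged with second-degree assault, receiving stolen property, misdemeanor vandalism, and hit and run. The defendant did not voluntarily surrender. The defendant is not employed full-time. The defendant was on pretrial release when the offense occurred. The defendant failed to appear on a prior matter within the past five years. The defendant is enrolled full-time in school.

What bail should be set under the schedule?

Base amounts from the schedule: second-degree assault $50,000; receiving stolen property $700; misdemeanor vandalism $4,200; hit and run $32,550.
Stacking rule: highest base plus 30% of each additional charge. Highest is second-degree assault at $50,000. Additional: $700 × 30% = $210; $4,200 × 30% = $1,260; $32,550 × 30% = $9,765. Combined base = $50,000 + $11,235 = $61,235.
Defendant was on pretrial release at the time (+60%): $61,235 × 1.6 = $97,976.
Defendant is enrolled full-time in school (−35%): $97,976 × 0.65 = $63,684.40.
Prior failure to appear within five years (+10%): $63,684.40 × 1.1 = $70,052.84.
$70,052.84 is at or above the $500 minimum.
Rounded to the nearest dollar: $70,053.

$70,053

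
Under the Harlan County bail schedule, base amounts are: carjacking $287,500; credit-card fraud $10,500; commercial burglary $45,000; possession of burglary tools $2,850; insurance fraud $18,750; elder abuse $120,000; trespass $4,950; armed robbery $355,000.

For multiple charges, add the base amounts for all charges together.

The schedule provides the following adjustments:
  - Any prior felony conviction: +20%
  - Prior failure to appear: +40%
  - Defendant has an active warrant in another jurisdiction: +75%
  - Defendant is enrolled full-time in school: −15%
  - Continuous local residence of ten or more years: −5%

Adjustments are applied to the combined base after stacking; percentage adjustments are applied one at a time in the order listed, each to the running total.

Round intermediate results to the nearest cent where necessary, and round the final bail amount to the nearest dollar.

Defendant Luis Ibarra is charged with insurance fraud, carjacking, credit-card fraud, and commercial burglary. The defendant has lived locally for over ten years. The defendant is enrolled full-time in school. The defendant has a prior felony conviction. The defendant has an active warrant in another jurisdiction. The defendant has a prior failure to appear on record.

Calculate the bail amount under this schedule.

Base amounts from the schedule: insurance fraud $18,750; carjacking $287,500; credit-card fraud $10,500; commercial burglary $45,000.
Stacking rule: sum of all bases. $18,750 + $287,500 + $10,500 + $45,000 = $361,750.
Any prior felony conviction (+20%): $361,750 × 1.2 = $434,100.
Prior failure to appear (+40%): $434,100 × 1.4 = $607,740.
Defendant has an active warrant in another jurisdiction (+75%): $607,740 × 1.75 = $1,063,545.
Defendant is enrolled full-time in school (−15%): $1,063,545 × 0.85 = $904,013.25.
Continuous local residence of ten or more years (−5%): $904,013.25 × 0.95 = $858,812.59.
Rounded to the nearest dollar: $858,813.

$858,813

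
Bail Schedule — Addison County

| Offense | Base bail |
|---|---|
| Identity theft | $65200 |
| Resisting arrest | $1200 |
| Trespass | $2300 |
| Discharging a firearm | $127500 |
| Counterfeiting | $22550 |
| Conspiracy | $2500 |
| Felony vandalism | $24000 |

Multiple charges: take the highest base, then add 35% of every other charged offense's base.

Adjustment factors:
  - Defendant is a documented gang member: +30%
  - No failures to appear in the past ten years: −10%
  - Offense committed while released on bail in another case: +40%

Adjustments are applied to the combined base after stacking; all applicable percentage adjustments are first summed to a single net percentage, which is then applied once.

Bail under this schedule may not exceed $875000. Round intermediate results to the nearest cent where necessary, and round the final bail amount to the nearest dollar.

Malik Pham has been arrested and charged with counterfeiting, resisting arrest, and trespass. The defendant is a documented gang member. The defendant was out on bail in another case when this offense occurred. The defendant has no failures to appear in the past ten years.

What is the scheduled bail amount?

Base amounts from the schedule: counterfeiting $22550; resisting arrest $1200; trespass $2300.
Stacking rule: highest base plus 35% of each additional charge. Highest is counterfeiting at $22550. Additional: $1200 × 35% = $420; $2300 × 35% = $805. Combined base = $22550 + $1225 = $23775.
Net percentage adjustment: +30% −10% +40% = +60%. $23775 × 1.6 = $38040.
$38040 is within the $875000 maximum.

$38040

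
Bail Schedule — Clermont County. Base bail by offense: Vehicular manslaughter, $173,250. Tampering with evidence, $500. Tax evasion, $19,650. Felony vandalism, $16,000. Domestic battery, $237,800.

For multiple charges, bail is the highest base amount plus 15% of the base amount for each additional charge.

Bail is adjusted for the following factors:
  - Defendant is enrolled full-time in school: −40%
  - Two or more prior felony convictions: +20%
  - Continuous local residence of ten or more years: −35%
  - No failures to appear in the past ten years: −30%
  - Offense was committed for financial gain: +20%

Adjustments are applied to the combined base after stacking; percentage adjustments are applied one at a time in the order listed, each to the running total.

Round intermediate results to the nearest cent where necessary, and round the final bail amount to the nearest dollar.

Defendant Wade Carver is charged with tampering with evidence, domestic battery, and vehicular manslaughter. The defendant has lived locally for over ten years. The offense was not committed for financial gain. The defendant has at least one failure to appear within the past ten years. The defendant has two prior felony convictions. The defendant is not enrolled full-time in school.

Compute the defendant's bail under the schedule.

Base amounts from the schedule: tampering with evidence $500; domestic battery $237,800; vehicular manslaughter $173,250.
Stacking rule: highest base plus 15% of each additional charge. Highest is domestic battery at $237,800. Additional: $500 × 15% = $75; $173,250 × 15% = $25,987.50. Combined base = $237,800 + $26,062.50 = $263,862.50.
Two or more prior felony convictions (+20%): $263,862.50 × 1.2 = $316,635.
Continuous local residence of ten or more years (−35%): $316,635 × 0.65 = $205,812.75.
Rounded to the nearest dollar: $205,813.

$205,813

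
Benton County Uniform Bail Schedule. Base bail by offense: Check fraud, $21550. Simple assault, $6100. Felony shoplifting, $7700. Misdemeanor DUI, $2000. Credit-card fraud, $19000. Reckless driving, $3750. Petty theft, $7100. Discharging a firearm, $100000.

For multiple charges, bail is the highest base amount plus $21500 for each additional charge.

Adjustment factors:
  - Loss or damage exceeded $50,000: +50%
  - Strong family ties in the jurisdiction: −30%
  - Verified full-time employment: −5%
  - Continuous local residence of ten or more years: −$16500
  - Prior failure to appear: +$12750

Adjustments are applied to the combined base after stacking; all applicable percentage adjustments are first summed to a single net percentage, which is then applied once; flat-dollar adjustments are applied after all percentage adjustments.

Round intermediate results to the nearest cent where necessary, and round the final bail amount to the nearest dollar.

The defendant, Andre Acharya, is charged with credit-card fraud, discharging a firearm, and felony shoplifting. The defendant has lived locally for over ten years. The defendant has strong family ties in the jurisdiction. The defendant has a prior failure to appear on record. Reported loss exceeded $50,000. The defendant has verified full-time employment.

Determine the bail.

$160700

Base amounts from the schedule: credit-card fraud $19000; discharging a firearm $100000; felony shoplifting $7700.
Stacking rule: highest base plus $21500 per additional charge. Highest is discharging a firearm at $100000; 2 additional charges → +$43000. Combined base = $143000.
Net percentage adjustment: +50% −30% −5% = +15%. $143000 × 1.15 = $164450.
Continuous local residence of ten or more years (−$16500 flat): $164450 − $16500 = $147950.
Prior failure to appear (+$12750 flat): $147950 + $12750 = $160700.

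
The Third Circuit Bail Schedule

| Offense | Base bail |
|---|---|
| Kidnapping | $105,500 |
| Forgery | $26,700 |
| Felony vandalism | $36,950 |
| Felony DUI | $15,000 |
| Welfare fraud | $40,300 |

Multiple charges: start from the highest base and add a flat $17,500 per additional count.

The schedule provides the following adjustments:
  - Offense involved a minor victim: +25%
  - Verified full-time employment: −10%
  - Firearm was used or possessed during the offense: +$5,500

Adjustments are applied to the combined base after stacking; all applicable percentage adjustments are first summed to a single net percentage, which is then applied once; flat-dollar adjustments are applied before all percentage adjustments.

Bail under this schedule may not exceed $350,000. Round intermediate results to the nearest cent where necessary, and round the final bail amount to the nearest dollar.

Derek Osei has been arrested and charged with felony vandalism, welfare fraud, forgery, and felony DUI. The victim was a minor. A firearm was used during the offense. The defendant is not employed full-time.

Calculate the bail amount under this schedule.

Base amounts from the schedule: felony vandalism $36,950; welfare fraud $40,300; forgery $26,700; felony DUI $15,000.
Stacking rule: highest base plus $17,500 per additional charge. Highest is welfare fraud at $40,300; 3 additional charges → +$52,500. Combined base = $92,800.
Firearm was used or possessed during the offense (+$5,500 flat): $92,800 + $5,500 = $98,300.
Offense involved a minor victim (+25%): $98,300 × 1.25 = $122,875.
$122,875 is within the $350,000 maximum.

$122,875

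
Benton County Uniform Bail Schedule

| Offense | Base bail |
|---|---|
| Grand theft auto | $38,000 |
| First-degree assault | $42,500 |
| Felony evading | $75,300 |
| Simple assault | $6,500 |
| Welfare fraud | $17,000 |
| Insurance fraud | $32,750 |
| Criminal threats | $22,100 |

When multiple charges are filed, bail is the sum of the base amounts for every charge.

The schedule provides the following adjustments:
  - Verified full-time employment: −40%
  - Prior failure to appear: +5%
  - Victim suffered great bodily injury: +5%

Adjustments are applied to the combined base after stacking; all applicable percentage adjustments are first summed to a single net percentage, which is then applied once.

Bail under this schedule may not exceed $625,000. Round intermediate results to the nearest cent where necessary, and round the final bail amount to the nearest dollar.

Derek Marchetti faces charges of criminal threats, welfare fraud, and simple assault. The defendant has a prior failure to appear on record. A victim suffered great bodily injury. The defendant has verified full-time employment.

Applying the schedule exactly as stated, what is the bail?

$31,920

Base amounts from the schedule: criminal threats $22,100; welfare fraud $17,000; simple assault $6,500.
Stacking rule: sum of all bases. $22,100 + $17,000 + $6,500 = $45,600.
Net percentage adjustment: −40% +5% +5% = −30%. $45,600 × 0.7 = $31,920.
$31,920 is within the $625,000 maximum.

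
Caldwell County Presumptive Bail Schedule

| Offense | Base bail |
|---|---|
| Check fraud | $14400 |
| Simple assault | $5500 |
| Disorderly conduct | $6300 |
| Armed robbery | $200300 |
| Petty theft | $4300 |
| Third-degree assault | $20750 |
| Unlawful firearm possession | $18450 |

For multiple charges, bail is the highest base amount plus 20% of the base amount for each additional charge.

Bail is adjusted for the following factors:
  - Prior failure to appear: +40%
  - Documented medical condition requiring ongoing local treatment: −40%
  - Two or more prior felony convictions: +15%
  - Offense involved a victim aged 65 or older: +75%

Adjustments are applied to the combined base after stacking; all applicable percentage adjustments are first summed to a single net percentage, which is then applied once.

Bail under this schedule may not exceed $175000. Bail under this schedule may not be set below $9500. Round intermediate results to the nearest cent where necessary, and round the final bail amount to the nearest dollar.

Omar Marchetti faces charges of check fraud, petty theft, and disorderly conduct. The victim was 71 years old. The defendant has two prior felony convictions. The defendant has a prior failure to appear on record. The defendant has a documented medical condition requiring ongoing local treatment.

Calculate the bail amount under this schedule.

Base amounts from the schedule: check fraud $14400; petty theft $4300; disorderly conduct $6300.
Stacking rule: highest base plus 20% of each additional charge. Highest is check fraud at $14400. Additional: $4300 × 20% = $860; $6300 × 20% = $1260. Combined base = $14400 + $2120 = $16520.
Net percentage adjustment: +40% −40% +15% +75% = +90%. $16520 × 1.9 = $31388.
$31388 is within the $175000 maximum.
$31388 is at or above the $9500 minimum.

$31388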